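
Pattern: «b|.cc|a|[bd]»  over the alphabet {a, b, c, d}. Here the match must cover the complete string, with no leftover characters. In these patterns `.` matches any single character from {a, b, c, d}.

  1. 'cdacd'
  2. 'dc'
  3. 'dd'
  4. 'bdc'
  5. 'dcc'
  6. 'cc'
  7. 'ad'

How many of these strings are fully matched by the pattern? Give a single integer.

1

1 → no match
2 → no match
3 → no match
4 → no match
5 → match
6 → no match
7 → no match
Total matched: 1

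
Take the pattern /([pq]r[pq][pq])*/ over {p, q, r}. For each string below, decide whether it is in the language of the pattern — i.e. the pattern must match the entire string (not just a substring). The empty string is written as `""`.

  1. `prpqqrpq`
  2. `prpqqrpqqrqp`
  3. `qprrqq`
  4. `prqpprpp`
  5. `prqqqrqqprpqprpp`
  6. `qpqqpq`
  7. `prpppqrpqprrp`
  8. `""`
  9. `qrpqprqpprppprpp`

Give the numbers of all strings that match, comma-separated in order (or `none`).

1. `prpqqrpq` → match
2. `prpqqrpqqrqp` → match
3. `qprrqq` → no match
4. `prqpprpp` → match
5 → match
6. `qpqqpq` → no match
7 → no match
8. `""` → match
9 → match

1, 2, 4, 5, 8, 9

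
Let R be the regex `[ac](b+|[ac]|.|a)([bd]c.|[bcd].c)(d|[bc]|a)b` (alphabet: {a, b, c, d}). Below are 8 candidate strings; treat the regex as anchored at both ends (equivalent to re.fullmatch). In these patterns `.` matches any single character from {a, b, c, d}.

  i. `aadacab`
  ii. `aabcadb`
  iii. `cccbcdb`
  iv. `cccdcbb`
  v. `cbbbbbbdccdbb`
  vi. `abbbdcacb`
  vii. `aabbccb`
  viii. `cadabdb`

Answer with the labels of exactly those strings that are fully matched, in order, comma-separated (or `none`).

i, ii, iii, iv, vi, vii

i. `aadacab` → match
ii. `aabcadb` → match
iii. `cccbcdb` → match
iv. `cccdcbb` → match
v → no match
vi. `abbbdcacb` → match
vii. `aabbccb` → match
viii. `cadabdb` → no match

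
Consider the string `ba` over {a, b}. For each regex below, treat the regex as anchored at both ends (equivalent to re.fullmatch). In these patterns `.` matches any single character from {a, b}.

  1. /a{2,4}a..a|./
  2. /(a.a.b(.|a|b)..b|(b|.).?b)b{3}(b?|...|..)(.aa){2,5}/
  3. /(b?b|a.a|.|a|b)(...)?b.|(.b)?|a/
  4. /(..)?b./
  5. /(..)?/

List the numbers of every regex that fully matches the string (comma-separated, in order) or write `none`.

4, 5

1 → no match
2 → no match — must end with `aa`
3 → no match
4 → match
5 → match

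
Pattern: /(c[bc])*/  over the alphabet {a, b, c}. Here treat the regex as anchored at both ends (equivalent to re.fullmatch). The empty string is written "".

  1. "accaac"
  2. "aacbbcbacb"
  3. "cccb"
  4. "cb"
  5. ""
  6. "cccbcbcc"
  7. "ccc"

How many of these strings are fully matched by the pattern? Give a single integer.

4

1. "accaac" → no match
2. "aacbbcbacb" → no match
3. "cccb" → match
4. "cb" → match
5. "" → match
6. "cccbcbcc" → match
7. "ccc" → no match
Total matched: 4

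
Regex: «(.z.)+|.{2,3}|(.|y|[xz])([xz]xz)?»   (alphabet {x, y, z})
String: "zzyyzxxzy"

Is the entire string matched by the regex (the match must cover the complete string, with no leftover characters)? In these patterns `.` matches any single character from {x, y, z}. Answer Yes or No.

Yes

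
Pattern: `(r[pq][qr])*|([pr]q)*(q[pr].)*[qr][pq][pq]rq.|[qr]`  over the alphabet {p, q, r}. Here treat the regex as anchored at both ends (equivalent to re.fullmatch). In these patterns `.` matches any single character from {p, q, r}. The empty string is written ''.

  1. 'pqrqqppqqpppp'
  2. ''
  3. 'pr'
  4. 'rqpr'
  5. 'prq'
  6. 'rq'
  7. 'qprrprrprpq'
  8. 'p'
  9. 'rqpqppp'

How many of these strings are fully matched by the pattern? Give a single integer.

1

1 → no match
2 → match
3 → no match
4 → no match
5 → no match
6 → no match
7 → no match
8 → no match
9 → no match
Total matched: 1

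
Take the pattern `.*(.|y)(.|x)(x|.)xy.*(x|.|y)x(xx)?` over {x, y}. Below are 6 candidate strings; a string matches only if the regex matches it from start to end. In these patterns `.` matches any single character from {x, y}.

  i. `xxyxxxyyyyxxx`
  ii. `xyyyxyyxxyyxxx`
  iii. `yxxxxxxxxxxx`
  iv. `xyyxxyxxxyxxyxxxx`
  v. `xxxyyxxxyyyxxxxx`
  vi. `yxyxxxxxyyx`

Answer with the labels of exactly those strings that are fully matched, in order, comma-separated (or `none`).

i → match
ii → match
iii → no match
iv → match
v → match
vi → match

i, ii, iv, v, vi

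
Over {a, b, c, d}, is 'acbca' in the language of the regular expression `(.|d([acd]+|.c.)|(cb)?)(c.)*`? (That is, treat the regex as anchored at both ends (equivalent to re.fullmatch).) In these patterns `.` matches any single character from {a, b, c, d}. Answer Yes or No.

Yes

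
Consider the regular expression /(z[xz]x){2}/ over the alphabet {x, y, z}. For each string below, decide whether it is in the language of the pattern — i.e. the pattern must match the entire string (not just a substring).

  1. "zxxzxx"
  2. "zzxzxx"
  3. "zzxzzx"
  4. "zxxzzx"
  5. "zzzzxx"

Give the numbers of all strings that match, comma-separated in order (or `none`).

1, 2, 3, 4

1 → match
2 → match
3 → match
4 → match
5 → no match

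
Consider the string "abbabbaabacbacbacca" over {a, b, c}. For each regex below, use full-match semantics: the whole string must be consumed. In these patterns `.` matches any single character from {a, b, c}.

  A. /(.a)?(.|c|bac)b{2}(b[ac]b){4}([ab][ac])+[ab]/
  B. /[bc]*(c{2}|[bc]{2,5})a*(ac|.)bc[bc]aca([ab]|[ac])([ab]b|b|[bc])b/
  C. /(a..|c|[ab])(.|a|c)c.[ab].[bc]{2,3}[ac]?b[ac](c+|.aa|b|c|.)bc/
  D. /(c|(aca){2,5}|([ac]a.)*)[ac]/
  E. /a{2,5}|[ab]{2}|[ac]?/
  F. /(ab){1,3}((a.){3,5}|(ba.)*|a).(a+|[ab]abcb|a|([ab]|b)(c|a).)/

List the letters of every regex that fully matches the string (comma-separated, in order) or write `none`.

F

A → no match
B → no match — must end with "b"
C → no match — must end with "bc"
D → no match
E → no match
F → match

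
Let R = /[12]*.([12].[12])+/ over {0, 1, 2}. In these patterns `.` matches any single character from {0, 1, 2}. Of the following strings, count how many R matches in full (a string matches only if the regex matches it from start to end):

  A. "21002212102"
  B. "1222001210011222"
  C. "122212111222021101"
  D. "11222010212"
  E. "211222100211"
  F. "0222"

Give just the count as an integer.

A. "21002212102" → no match
B → no match
C → no match
D. "11222010212" → no match
E. "211222100211" → no match
F. "0222" → match
Total matched: 1

1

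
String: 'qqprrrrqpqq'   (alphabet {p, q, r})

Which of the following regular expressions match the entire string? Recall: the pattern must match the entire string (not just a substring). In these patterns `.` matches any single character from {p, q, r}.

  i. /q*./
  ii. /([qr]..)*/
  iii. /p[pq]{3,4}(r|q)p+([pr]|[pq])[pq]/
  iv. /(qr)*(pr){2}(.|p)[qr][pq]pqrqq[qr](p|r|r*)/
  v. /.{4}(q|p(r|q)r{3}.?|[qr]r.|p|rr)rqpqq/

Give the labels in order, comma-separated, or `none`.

v

i → no match
ii → no match
iii → no match — must start with 'p'
iv → no match
v → match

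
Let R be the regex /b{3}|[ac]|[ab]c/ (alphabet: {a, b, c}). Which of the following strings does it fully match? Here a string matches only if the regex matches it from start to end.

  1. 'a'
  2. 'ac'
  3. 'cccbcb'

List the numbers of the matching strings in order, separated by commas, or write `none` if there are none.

1, 2

1 → match
2 → match
3 → no match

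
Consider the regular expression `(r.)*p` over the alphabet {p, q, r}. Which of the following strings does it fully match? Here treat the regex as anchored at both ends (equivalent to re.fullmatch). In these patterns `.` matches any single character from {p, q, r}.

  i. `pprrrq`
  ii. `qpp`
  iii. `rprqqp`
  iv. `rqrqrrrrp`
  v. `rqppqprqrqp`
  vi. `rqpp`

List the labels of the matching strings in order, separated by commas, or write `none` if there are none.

iv

i → no match — must end with `p`
ii → no match
iii → no match
iv → match
v → no match
vi → no match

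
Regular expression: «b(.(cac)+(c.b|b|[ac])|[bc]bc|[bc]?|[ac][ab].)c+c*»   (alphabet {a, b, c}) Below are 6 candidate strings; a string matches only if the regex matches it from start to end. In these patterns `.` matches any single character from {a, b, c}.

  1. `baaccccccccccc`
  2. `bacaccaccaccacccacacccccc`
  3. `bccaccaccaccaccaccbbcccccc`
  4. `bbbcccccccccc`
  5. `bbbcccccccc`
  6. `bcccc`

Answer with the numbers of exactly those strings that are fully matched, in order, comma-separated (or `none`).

1 → match
2 → no match
3 → match
4 → match
5. `bbbcccccccc` → match
6. `bcccc` → match

1, 3, 4, 5, 6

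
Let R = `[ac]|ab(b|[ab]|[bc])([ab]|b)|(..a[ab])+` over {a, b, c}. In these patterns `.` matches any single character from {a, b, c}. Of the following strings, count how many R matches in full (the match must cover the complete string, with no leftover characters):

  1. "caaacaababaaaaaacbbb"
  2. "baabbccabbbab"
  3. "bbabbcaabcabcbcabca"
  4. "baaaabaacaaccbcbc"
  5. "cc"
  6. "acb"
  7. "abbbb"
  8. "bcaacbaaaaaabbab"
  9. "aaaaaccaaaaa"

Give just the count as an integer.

1

1 → no match
2 → no match
3 → no match
4 → no match
5 → no match
6 → no match
7 → no match
8 → match
9 → no match
Total matched: 1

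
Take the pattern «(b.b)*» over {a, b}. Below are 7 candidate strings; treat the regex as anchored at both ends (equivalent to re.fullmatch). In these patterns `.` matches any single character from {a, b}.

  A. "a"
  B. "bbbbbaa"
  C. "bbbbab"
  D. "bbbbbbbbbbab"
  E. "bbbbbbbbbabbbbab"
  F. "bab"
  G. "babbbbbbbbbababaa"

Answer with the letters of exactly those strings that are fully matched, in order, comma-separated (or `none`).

A → no match
B → no match
C → match
D → match
E → no match
F → match
G → no match

C, D, F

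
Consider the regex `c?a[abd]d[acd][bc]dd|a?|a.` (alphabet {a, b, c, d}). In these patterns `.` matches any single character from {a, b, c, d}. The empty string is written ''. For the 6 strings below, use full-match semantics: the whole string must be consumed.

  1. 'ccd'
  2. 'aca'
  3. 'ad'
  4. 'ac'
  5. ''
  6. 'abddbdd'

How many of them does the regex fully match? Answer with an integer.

1 → no match
2 → no match
3 → match
4 → match
5 → match
6 → match
Total matched: 4

4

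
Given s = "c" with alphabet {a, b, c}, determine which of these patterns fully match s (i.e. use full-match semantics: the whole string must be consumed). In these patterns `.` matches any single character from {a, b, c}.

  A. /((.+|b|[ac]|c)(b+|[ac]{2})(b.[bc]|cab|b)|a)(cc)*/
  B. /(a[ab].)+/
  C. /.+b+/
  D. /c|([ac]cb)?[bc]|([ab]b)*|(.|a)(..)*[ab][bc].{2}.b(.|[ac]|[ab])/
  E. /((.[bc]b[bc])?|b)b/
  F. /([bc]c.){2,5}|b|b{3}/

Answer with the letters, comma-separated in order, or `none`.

D

A → no match
B → no match — must start with "a"
C → no match — must end with "b"
D → match
E → no match — must end with "b"
F → no match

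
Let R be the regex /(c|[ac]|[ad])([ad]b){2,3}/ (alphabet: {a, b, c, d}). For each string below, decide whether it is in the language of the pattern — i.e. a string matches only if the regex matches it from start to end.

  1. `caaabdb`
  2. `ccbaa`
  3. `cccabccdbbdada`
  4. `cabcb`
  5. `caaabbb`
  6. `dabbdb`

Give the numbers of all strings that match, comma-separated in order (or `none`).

none

1 → no match
2 → no match — must end with `b`
3 → no match — must end with `b`
4 → no match
5 → no match
6 → no match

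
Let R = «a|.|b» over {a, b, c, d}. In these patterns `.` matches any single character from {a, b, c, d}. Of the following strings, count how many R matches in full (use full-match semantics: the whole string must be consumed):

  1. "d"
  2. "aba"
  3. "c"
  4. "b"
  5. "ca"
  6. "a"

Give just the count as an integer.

1 → match
2 → no match
3 → match
4 → match
5 → no match
6 → match
Total matched: 4

4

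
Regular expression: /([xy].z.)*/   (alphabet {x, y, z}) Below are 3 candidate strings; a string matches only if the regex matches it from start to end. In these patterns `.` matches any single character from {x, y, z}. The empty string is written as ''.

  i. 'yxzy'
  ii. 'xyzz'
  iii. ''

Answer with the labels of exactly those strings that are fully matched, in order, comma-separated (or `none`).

i, ii, iii

i. 'yxzy' → match
ii. 'xyzz' → match
iii. '' → match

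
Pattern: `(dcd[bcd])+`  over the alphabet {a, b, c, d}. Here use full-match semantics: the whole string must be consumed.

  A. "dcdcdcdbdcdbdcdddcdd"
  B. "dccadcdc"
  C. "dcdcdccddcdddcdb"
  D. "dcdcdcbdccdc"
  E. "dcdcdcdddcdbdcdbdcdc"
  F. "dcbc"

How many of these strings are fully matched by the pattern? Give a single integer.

A → match
B. "dccadcdc" → no match — must start with "dcd"
C → no match
D. "dcdcdcbdccdc" → no match
E → match
F. "dcbc" → no match — must start with "dcd"
Total matched: 2

2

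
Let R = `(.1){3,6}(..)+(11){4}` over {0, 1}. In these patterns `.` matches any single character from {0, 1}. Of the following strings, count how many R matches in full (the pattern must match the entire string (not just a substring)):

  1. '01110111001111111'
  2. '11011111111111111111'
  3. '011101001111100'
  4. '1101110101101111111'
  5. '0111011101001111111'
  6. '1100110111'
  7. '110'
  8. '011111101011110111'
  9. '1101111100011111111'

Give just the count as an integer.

1 → no match
2 → match
3 → no match — must end with '11'
4 → no match
5 → no match
6 → no match
7 → no match — must end with '11'
8 → no match
9 → no match
Total matched: 1

1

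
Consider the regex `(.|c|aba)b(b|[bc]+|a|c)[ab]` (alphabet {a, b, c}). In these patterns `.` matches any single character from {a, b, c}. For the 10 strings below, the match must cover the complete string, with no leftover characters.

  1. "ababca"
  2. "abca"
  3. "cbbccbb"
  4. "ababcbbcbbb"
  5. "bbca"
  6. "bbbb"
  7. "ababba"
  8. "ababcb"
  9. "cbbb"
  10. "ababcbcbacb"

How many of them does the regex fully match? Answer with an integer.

1 → match
2 → match
3 → match
4 → match
5 → match
6 → match
7 → match
8 → match
9 → match
10 → no match
Total matched: 9

9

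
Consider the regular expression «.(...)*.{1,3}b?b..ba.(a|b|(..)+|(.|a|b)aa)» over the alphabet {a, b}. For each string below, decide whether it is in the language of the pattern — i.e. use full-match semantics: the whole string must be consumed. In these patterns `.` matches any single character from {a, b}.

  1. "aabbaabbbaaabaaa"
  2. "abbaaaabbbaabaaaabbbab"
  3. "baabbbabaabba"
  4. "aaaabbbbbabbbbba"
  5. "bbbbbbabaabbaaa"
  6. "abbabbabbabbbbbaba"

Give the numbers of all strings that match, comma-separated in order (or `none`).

6

1 → no match
2 → no match
3 → no match
4 → no match
5 → no match
6 → match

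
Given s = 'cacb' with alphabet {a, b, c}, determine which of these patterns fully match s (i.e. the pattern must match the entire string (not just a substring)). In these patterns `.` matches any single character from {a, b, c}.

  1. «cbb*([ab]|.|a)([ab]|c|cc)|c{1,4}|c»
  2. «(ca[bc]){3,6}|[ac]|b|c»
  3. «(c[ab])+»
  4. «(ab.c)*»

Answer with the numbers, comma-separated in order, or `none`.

1 → no match
2 → no match
3 → match
4 → no match

3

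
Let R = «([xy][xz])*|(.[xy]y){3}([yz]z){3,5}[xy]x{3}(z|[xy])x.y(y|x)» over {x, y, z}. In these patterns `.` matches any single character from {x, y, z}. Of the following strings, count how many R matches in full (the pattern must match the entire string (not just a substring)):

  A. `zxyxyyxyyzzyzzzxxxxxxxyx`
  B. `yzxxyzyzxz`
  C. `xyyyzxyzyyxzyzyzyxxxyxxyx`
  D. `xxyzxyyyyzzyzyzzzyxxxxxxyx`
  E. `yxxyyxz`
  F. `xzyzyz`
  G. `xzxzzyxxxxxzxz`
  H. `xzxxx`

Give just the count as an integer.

4

A → match
B. `yzxxyzyzxz` → match
C → no match
D → match
E. `yxxyyxz` → no match
F. `xzyzyz` → match
G → no match
H. `xzxxx` → no match
Total matched: 4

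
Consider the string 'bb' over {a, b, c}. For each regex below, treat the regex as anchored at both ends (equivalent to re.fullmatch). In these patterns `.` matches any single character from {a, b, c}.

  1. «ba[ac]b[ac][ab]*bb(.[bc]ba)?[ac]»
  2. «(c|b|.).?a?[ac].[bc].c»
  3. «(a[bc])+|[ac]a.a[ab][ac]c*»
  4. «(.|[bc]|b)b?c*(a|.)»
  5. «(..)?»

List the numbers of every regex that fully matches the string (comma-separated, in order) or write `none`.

4, 5

1 → no match — must start with 'ba'
2 → no match — must end with 'c'
3 → no match
4 → match
5 → match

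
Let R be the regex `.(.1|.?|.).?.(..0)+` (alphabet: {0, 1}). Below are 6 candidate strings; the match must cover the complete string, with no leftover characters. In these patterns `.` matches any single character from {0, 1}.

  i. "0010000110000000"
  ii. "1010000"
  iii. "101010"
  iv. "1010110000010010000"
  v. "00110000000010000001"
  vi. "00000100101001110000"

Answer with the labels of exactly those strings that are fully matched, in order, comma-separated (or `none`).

i → match
ii → match
iii → match
iv → match
v → no match — must end with "0"
vi → no match

i, ii, iii, iv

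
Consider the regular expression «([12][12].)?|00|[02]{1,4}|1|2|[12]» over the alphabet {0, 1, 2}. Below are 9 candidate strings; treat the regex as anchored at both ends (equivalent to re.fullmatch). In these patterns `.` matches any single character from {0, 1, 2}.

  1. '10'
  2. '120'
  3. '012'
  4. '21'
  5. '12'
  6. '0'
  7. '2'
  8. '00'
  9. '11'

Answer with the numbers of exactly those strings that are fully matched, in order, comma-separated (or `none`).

1. '10' → no match
2. '120' → match
3. '012' → no match
4. '21' → no match
5. '12' → no match
6. '0' → match
7. '2' → match
8. '00' → match
9. '11' → no match

2, 6, 7, 8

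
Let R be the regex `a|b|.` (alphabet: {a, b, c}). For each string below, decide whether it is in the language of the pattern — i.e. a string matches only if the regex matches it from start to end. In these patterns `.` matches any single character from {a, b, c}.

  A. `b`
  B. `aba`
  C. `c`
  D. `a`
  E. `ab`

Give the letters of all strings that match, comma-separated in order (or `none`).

A, C, D

A → match
B → no match
C → match
D → match
E → no match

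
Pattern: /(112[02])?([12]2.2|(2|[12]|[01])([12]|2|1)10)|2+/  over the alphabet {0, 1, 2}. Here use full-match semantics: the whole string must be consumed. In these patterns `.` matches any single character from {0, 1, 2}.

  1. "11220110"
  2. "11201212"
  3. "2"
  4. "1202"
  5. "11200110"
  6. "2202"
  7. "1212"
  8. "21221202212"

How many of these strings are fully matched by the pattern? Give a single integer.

7

1 → match
2 → match
3 → match
4 → match
5 → match
6 → match
7 → match
8 → no match
Total matched: 7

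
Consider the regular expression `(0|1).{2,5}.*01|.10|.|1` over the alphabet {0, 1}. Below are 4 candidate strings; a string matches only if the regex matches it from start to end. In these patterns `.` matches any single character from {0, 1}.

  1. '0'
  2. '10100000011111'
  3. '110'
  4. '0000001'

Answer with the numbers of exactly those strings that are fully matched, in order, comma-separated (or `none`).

1, 3, 4

1 → match
2 → no match
3 → match
4 → match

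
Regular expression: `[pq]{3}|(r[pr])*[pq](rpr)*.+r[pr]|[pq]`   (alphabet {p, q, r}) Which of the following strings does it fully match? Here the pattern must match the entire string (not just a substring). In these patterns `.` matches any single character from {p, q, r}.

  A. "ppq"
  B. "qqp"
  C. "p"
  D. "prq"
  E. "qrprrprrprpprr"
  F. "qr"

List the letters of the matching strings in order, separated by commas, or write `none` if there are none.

A → match
B → match
C → match
D → no match
E → match
F → no match

A, B, C, E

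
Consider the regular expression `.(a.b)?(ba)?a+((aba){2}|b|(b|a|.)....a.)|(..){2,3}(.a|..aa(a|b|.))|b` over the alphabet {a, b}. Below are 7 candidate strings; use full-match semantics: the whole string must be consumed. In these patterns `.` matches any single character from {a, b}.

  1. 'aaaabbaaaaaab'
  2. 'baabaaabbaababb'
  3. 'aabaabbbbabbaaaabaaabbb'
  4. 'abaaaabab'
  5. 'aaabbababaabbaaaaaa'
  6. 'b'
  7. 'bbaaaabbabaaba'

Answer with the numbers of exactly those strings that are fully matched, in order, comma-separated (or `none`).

1 → no match
2 → no match
3 → no match
4. 'abaaaabab' → no match
5 → no match
6. 'b' → match
7 → no match

6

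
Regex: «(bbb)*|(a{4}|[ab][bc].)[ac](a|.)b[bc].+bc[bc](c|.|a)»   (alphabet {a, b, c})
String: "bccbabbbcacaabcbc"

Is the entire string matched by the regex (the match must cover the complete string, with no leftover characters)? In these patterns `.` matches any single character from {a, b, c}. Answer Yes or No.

No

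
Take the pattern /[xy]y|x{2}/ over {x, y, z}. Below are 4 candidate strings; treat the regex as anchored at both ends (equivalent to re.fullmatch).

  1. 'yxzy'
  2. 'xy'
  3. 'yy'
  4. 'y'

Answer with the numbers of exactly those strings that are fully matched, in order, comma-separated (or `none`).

2, 3

1. 'yxzy' → no match
2. 'xy' → match
3. 'yy' → match
4. 'y' → no match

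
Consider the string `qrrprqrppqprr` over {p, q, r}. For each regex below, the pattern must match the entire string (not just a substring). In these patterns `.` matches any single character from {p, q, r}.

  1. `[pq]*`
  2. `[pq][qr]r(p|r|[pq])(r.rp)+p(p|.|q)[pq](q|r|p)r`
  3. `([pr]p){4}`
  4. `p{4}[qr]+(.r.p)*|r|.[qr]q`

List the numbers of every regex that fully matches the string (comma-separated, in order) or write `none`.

2

1 → no match
2 → match
3 → no match — must end with `p`
4 → no match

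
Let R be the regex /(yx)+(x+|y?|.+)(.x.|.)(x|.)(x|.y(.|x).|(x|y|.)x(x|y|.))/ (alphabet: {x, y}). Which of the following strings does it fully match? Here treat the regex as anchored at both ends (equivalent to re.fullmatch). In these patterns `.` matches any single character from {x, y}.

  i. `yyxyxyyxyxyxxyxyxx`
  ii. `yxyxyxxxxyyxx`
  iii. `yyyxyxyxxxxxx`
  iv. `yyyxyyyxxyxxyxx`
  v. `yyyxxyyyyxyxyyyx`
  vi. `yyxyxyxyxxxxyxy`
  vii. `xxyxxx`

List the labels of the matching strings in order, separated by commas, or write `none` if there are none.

i → no match — must start with `yx`
ii → match
iii → no match — must start with `yx`
iv → no match — must start with `yx`
v → no match — must start with `yx`
vi → no match — must start with `yx`
vii → no match — must start with `yx`

ii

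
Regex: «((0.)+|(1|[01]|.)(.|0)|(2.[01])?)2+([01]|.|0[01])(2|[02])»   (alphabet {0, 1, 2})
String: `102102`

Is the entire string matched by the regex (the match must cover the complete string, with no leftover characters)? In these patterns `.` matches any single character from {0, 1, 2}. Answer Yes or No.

No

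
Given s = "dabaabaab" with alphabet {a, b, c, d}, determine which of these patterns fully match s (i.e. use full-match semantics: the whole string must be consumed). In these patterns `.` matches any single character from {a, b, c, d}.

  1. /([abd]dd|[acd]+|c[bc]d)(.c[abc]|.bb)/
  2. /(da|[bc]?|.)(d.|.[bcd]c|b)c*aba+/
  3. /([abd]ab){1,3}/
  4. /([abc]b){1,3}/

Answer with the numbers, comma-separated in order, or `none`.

1 → no match
2 → no match — must end with "a"
3 → match
4 → no match

3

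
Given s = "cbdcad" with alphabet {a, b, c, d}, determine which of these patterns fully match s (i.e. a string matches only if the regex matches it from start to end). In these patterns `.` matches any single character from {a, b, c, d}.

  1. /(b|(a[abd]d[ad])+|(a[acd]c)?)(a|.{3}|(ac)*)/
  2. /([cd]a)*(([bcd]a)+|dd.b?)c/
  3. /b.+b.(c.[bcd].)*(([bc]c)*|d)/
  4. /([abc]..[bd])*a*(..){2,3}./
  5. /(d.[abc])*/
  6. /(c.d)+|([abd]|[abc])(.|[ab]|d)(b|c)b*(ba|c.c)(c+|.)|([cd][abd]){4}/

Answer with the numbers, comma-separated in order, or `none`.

6

1 → no match
2 → no match — must end with "c"
3 → no match — must start with "b"
4 → no match
5 → no match
6 → match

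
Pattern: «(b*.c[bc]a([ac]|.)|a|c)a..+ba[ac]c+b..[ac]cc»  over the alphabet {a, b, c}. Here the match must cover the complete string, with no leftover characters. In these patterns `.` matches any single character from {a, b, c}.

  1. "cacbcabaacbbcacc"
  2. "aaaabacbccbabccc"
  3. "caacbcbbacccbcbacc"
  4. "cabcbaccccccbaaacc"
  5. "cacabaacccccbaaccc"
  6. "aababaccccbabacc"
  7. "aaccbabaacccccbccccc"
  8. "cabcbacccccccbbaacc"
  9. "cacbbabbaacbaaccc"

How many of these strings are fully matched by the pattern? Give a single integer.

1 → match
2 → no match
3 → match
4 → match
5 → match
6 → match
7 → match
8 → match
9 → match
Total matched: 8

8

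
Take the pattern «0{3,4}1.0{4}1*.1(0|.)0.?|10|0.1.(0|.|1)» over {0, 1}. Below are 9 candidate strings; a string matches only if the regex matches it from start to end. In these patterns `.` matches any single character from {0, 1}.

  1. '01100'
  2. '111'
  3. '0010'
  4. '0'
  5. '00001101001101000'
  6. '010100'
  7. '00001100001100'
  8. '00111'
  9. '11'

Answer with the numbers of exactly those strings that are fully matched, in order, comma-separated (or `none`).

1 → match
2 → no match
3 → no match
4 → no match
5 → no match
6 → no match
7 → match
8 → match
9 → no match

1, 7, 8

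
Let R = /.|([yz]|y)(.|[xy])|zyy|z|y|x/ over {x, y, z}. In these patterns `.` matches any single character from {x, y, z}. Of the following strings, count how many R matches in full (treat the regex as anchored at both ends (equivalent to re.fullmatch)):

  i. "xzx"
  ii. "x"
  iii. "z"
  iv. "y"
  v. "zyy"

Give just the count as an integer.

4

i → no match
ii → match
iii → match
iv → match
v → match
Total matched: 4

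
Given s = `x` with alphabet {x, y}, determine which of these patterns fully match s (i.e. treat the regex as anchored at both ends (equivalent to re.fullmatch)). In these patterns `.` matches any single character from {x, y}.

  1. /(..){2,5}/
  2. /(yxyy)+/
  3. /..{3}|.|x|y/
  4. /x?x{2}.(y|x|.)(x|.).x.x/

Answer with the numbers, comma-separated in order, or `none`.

1 → no match
2 → no match — must start with `yxyy`
3 → match
4 → no match

3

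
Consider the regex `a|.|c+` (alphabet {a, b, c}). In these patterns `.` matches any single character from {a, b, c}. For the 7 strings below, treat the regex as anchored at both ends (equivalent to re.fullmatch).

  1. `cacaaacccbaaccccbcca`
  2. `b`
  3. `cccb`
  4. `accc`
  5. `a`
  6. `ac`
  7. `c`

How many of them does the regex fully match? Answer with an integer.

3

1 → no match
2 → match
3 → no match
4 → no match
5 → match
6 → no match
7 → match
Total matched: 3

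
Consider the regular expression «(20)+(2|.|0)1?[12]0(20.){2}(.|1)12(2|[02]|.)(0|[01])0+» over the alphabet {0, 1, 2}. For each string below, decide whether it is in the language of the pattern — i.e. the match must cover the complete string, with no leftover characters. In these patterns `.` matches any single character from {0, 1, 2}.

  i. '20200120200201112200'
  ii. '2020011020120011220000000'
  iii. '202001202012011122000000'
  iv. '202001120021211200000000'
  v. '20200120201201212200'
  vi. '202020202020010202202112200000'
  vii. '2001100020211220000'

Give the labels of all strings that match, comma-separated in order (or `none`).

i → match
ii → match
iii → match
iv → no match
v → match
vi → match
vii → no match

i, ii, iii, v, vi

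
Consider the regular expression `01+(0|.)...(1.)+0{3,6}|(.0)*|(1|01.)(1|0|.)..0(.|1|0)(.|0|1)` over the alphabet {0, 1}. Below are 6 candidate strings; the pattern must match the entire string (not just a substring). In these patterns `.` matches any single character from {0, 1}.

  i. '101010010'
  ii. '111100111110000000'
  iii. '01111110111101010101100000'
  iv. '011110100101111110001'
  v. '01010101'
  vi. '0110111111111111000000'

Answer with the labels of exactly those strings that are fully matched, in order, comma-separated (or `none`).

iii, vi

i → no match
ii → no match
iii → match
iv → no match
v → no match
vi → match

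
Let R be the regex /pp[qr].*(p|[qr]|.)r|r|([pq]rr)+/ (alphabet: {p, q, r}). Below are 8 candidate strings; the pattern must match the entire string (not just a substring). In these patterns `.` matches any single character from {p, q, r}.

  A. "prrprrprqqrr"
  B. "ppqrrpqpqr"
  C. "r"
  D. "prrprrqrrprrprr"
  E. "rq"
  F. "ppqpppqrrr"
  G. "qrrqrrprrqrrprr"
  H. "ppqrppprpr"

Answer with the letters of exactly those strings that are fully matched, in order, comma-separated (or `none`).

A → no match
B → match
C → match
D → match
E → no match
F → match
G → match
H → match

B, C, D, F, G, H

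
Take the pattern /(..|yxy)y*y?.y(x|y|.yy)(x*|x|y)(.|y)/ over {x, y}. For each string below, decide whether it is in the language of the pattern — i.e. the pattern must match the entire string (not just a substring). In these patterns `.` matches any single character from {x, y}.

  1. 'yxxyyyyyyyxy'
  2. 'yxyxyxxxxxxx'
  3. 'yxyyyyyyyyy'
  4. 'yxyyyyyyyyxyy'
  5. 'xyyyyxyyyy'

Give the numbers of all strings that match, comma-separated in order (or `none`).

1 → no match
2 → match
3 → match
4 → match
5 → match

2, 3, 4, 5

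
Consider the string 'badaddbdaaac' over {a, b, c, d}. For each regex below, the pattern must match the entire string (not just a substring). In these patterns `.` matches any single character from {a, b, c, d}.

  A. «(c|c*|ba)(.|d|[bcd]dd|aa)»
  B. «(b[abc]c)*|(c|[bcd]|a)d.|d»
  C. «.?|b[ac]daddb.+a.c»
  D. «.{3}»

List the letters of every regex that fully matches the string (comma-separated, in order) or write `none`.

C

A → no match
B → no match
C → match
D → no match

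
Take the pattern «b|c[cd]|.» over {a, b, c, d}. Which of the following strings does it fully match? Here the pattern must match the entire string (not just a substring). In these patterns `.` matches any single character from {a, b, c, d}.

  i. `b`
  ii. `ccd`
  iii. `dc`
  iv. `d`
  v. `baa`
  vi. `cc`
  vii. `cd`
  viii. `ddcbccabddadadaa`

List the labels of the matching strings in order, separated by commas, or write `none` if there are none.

i, iv, vi, vii

i → match
ii → no match
iii → no match
iv → match
v → no match
vi → match
vii → match
viii → no match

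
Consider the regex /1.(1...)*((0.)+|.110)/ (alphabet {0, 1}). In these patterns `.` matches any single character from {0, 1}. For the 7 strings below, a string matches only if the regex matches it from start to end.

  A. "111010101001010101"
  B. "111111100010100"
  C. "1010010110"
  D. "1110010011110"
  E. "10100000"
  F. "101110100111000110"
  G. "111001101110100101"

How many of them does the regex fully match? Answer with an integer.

A → match
B → no match
C → match
D → no match
E → match
F → match
G → match
Total matched: 5

5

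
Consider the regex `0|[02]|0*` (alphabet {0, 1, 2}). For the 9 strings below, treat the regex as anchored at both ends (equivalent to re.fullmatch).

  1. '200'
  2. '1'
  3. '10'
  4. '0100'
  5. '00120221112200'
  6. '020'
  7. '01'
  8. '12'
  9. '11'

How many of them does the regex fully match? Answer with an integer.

1. '200' → no match
2. '1' → no match
3. '10' → no match
4. '0100' → no match
5 → no match
6. '020' → no match
7. '01' → no match
8. '12' → no match
9. '11' → no match
Total matched: 0

0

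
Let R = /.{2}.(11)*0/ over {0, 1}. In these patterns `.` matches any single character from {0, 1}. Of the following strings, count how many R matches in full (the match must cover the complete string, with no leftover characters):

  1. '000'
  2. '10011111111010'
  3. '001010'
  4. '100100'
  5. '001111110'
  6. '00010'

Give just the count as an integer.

1 → no match
2 → no match
3 → no match
4 → no match
5 → no match
6 → no match
Total matched: 0

0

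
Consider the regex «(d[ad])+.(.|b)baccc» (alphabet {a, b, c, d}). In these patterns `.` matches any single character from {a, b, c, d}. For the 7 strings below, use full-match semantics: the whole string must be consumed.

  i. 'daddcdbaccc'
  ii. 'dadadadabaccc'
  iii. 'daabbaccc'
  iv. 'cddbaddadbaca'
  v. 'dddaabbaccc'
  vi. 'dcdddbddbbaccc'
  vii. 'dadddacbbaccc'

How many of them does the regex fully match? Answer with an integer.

i → match
ii → match
iii → match
iv → no match — must start with 'd'
v → match
vi → no match
vii → match
Total matched: 5

5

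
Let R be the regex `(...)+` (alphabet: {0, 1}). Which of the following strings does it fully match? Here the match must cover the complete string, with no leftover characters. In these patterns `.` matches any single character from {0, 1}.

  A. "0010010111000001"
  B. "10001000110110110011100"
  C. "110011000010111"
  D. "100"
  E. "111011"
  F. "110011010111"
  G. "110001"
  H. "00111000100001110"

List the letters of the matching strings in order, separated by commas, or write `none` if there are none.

A → no match
B → no match
C → match
D → match
E → match
F → match
G → match
H → no match

C, D, E, F, G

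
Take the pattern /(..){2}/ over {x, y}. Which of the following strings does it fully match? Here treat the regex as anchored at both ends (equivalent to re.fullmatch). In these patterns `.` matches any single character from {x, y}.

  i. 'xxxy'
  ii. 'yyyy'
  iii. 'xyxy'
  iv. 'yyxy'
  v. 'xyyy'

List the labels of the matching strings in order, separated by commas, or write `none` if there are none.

i, ii, iii, iv, v

i → match
ii → match
iii → match
iv → match
v → match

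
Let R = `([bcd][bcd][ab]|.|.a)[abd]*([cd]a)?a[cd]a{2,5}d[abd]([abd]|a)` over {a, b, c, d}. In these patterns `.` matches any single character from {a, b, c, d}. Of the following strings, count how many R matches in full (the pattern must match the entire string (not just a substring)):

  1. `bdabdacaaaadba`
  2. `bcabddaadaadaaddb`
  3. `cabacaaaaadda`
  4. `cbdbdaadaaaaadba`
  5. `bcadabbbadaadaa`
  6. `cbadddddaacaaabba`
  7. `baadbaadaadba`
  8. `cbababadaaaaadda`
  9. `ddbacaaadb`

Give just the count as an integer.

7

1 → match
2 → match
3 → match
4 → match
5 → match
6 → no match
7 → match
8 → match
9 → no match
Total matched: 7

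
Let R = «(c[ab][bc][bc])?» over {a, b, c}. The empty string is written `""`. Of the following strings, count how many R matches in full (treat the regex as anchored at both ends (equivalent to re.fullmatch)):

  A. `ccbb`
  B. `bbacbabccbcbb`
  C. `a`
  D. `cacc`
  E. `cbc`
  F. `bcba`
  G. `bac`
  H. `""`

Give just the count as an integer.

2

A. `ccbb` → no match
B → no match
C. `a` → no match
D. `cacc` → match
E. `cbc` → no match
F. `bcba` → no match
G. `bac` → no match
H. `""` → match
Total matched: 2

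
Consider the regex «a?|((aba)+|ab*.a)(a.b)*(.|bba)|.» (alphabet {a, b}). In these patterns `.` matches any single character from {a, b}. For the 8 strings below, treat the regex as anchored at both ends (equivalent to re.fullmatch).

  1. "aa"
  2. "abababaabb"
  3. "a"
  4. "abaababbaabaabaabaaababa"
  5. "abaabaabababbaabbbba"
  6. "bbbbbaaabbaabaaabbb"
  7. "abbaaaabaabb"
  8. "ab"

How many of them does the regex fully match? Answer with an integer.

1. "aa" → no match
2. "abababaabb" → no match
3. "a" → match
4 → no match
5 → no match
6 → no match
7. "abbaaaabaabb" → match
8. "ab" → no match
Total matched: 2

2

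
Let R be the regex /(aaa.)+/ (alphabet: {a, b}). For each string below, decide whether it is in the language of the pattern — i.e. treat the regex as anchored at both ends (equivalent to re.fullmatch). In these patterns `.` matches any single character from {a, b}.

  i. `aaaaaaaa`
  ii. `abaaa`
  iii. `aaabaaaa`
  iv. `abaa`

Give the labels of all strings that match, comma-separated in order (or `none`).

i → match
ii → no match — must start with `aaa`
iii → match
iv → no match — must start with `aaa`

i, iii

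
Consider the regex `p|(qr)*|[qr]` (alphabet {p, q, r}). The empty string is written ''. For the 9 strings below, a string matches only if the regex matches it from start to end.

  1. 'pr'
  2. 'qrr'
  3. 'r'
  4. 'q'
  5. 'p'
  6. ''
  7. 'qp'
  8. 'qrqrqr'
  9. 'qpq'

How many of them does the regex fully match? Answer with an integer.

1. 'pr' → no match
2. 'qrr' → no match
3. 'r' → match
4. 'q' → match
5. 'p' → match
6. '' → match
7. 'qp' → no match
8. 'qrqrqr' → match
9. 'qpq' → no match
Total matched: 5

5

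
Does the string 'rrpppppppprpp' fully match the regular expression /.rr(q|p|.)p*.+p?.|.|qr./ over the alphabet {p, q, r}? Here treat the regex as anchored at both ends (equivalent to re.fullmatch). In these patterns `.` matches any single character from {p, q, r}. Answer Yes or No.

No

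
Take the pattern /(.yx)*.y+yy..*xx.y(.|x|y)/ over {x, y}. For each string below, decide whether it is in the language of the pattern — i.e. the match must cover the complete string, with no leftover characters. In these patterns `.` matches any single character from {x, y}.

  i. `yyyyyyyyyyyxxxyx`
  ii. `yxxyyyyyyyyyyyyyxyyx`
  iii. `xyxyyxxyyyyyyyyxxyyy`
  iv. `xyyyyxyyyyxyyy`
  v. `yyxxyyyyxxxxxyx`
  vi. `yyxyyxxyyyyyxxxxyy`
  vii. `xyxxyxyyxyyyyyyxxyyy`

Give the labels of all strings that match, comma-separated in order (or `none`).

i, iii, v, vi, vii

i → match
ii → no match
iii → match
iv → no match
v → match
vi → match
vii → match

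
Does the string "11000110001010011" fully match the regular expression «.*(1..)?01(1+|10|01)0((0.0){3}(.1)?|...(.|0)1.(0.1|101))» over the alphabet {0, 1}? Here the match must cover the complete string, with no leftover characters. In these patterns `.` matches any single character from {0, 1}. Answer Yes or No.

Yes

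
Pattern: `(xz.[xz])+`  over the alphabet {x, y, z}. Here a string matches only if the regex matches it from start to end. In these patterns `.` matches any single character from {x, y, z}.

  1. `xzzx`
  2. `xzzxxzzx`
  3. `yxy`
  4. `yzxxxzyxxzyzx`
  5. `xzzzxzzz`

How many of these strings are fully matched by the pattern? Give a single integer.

3

1. `xzzx` → match
2. `xzzxxzzx` → match
3. `yxy` → no match — must start with `xz`
4 → no match — must start with `xz`
5. `xzzzxzzz` → match
Total matched: 3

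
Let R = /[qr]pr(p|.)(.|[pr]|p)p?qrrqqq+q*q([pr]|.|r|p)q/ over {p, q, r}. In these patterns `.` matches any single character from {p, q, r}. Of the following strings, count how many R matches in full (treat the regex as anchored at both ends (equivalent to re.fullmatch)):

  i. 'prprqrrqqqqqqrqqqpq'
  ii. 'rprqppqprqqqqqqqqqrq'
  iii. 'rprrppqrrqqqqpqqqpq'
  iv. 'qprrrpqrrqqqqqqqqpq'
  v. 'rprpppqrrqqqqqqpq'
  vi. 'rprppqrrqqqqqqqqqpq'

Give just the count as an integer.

i → no match
ii → no match
iii → no match
iv → match
v → match
vi → match
Total matched: 3

3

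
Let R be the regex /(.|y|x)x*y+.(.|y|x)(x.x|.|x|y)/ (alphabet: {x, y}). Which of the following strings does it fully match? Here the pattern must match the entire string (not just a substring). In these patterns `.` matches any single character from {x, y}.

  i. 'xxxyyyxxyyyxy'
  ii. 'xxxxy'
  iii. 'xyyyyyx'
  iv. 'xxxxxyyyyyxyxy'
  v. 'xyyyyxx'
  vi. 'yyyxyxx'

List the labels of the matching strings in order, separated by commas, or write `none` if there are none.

i → no match
ii → no match
iii → match
iv → no match
v → match
vi → no match

iii, v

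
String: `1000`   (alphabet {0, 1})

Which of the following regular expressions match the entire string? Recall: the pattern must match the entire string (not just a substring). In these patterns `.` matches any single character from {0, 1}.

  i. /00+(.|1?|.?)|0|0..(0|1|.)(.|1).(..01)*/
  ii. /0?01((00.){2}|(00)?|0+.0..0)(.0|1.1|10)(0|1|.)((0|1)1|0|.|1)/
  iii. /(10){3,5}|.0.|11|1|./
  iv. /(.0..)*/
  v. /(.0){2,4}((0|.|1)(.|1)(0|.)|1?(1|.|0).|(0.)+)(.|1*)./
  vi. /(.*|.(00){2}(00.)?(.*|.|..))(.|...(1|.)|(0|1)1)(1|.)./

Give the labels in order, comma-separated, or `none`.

i → no match
ii → no match
iii → no match
iv → match
v → no match
vi → match

iv, vi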